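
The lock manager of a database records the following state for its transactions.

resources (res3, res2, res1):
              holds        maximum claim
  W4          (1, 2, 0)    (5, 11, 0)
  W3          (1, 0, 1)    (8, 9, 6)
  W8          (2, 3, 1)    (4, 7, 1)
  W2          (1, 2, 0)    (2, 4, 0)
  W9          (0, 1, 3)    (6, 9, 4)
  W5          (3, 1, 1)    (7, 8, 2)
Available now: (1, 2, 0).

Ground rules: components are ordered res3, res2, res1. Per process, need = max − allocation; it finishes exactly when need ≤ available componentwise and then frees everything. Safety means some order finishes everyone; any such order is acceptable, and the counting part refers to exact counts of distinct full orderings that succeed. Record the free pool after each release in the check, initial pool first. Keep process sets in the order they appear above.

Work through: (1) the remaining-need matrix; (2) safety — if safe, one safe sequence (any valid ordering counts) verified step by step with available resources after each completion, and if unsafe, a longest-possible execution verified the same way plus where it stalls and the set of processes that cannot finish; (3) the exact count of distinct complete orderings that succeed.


(1) Need matrix, components ordered res3, res2, res1:
  W4: (4, 9, 0)
  W3: (7, 9, 5)
  W8: (2, 4, 0)
  W2: (1, 2, 0)
  W9: (6, 8, 1)
  W5: (4, 7, 1)
(2) SAFE. One safe sequence: W2, W8, W5, W9, W3, W4.
Key observation: the first exact fit in this order is W2 — it needs (1, 2, 0) with (1, 2, 0) free, meeting a requested resource to the last unit.
Step-by-step check:
  pool = (1, 2, 0)
  W2: need (1, 2, 0) fits (1, 2, 0); releases (1, 2, 0), pool now (2, 4, 0)
  W8: need (2, 4, 0) fits (2, 4, 0); releases (2, 3, 1), pool now (4, 7, 1)
  W5: need (4, 7, 1) fits (4, 7, 1); releases (3, 1, 1), pool now (7, 8, 2)
  W9: need (6, 8, 1) fits (7, 8, 2); releases (0, 1, 3), pool now (7, 9, 5)
  W3: need (7, 9, 5) fits (7, 9, 5); releases (1, 0, 1), pool now (8, 9, 6)
  W4: need (4, 9, 0) fits (8, 9, 6); releases (1, 2, 0), pool now (9, 11, 6)
(3) Precisely 2 of the possible complete orderings are safe sequences.


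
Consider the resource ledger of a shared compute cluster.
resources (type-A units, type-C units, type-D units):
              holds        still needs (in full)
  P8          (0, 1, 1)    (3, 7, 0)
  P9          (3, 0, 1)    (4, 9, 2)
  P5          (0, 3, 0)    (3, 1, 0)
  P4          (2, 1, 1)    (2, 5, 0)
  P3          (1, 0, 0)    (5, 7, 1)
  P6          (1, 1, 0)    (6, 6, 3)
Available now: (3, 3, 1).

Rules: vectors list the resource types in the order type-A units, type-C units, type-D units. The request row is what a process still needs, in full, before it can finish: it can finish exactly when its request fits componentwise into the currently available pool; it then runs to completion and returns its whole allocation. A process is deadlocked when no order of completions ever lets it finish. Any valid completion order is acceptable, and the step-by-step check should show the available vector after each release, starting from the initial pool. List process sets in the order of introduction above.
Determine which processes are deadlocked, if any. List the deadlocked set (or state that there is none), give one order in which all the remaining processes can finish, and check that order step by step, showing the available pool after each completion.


No process is deadlocked.
Key observation: there is always a runnable process — P5 first — so the state unwinds completely.
A valid finishing order for the others: P5, P4, P8, P3, P6, P9. Verifying each step:
  pool = (3, 3, 1)
  run P5 (needs (3, 1, 0), free (3, 3, 1)); after release of (0, 3, 0) the pool is (3, 6, 1)
  run P4 (needs (2, 5, 0), free (3, 6, 1)); after release of (2, 1, 1) the pool is (5, 7, 2)
  run P8 (needs (3, 7, 0), free (5, 7, 2)); after release of (0, 1, 1) the pool is (5, 8, 3)
  run P3 (needs (5, 7, 1), free (5, 8, 3)); after release of (1, 0, 0) the pool is (6, 8, 3)
  run P6 (needs (6, 6, 3), free (6, 8, 3)); after release of (1, 1, 0) the pool is (7, 9, 3)
  run P9 (needs (4, 9, 2), free (7, 9, 3)); after release of (3, 0, 1) the pool is (10, 9, 4)


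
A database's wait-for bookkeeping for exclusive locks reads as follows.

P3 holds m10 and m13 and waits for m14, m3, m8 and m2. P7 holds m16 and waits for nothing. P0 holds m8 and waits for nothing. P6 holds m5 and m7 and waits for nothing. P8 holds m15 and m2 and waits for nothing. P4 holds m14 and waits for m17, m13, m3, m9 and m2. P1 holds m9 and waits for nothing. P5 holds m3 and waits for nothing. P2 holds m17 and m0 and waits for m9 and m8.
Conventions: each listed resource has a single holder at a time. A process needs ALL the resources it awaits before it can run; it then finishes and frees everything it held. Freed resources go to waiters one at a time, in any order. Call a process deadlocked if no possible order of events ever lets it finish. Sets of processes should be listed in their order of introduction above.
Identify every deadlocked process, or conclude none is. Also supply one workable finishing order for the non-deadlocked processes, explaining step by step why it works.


The deadlocked set is P3 and P4.
Key observation: the waits loop around P3 -> P4 -> P3 with no way out; no other process is dragged down with it.
A valid finishing order for the others: P1, P5, P8, P0, P7, P2, P6.
Walking it through:
  run P1 (it waits on nothing); releases m9
  run P5 (it waits on nothing); releases m3
  run P8 (it waits on nothing); releases m15 and m2
  run P0 (it waits on nothing); releases m8
  run P7 (it waits on nothing); releases m16
  P2 waits on m9 and m8 — all released -> runs and releases m17 and m0
  run P6 (it waits on nothing); releases m5 and m7


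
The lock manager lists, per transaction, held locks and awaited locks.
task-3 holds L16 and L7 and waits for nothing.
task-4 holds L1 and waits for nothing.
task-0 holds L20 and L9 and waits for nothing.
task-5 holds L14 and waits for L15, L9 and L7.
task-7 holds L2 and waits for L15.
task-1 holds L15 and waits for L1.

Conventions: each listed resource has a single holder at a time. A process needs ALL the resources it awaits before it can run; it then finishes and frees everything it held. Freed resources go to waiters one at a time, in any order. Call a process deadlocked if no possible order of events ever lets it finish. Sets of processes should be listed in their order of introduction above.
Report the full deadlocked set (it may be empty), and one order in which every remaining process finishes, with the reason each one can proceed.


No process is deadlocked.
Key observation: no waiting chain loops back on itself — every chain ends at a process that waits on nothing, so everyone eventually runs.
The rest can finish in the order task-4, task-1, task-0, task-7, task-3, task-5.
Walking it through:
  task-4 waits on nothing -> runs at once and releases L1
  run task-1 (all its waits — L1 — are resolved); releases L15
  task-0 waits on nothing -> runs at once and releases L20 and L9
  run task-7 (all its waits — L15 — are resolved); releases L2
  task-3 waits on nothing -> runs at once and releases L16 and L7
  run task-5 (all its waits — L15, L9 and L7 — are resolved); releases L14


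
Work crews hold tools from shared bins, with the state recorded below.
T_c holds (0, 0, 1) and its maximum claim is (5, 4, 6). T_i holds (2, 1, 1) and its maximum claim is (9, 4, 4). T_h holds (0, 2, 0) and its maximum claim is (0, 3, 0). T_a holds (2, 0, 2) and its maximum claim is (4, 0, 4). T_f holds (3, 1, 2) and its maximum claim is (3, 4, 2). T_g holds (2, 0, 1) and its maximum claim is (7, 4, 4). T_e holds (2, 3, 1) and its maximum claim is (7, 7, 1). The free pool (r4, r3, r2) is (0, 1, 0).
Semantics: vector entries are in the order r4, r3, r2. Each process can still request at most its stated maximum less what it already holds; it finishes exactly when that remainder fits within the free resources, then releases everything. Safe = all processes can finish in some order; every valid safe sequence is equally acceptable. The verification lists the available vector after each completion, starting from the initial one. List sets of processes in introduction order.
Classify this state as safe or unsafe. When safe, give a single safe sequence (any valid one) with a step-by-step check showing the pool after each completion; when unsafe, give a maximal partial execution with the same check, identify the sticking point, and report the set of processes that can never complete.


SAFE — a valid safe sequence is T_h, T_f, T_a, T_e, T_g, T_c, T_i.
Key observation: reading the order forward, T_h is the first process whose need (0, 1, 0) meets the free pool (0, 1, 0) exactly on a resource it requests.
Verifying each step:
  pool = (0, 1, 0)
  T_h needs (0, 1, 0) <= (0, 1, 0) -> finishes; pool += (0, 2, 0) = (0, 3, 0)
  T_f needs (0, 3, 0) <= (0, 3, 0) -> finishes; pool += (3, 1, 2) = (3, 4, 2)
  T_a needs (2, 0, 2) <= (3, 4, 2) -> finishes; pool += (2, 0, 2) = (5, 4, 4)
  T_e needs (5, 4, 0) <= (5, 4, 4) -> finishes; pool += (2, 3, 1) = (7, 7, 5)
  T_g needs (5, 4, 3) <= (7, 7, 5) -> finishes; pool += (2, 0, 1) = (9, 7, 6)
  T_c needs (5, 4, 5) <= (9, 7, 6) -> finishes; pool += (0, 0, 1) = (9, 7, 7)
  T_i needs (7, 3, 3) <= (9, 7, 7) -> finishes; pool += (2, 1, 1) = (11, 8, 8)


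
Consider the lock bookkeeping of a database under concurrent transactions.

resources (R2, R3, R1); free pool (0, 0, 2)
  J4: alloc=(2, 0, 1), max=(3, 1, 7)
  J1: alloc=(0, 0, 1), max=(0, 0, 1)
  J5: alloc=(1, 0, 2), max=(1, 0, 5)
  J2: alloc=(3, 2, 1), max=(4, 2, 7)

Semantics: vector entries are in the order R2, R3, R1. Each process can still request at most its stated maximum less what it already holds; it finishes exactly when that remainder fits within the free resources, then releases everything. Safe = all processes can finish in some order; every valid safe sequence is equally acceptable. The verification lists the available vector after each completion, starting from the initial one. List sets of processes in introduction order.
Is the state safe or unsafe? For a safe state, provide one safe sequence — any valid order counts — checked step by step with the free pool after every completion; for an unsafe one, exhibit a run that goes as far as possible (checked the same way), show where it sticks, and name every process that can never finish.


UNSAFE — no complete ordering exists.
Key observation: after J1, J5 complete, (1, 0, 5) is the best the pool ever gets, yet each leftover process wants more R1.
A maximal execution: J1, J5 — then nothing else fits. Check, step by step:
  pool = (0, 0, 2)
  J1: need (0, 0, 0) fits (0, 0, 2); releases (0, 0, 1), pool now (0, 0, 3)
  J5: need (0, 0, 3) fits (0, 0, 3); releases (1, 0, 2), pool now (1, 0, 5)
  J4 still needs (1, 1, 6) but only (1, 0, 5) is free — short on R3 and R1
  J2 still needs (1, 0, 6) but only (1, 0, 5) is free — short on R1
Permanently blocked: J4 and J2.


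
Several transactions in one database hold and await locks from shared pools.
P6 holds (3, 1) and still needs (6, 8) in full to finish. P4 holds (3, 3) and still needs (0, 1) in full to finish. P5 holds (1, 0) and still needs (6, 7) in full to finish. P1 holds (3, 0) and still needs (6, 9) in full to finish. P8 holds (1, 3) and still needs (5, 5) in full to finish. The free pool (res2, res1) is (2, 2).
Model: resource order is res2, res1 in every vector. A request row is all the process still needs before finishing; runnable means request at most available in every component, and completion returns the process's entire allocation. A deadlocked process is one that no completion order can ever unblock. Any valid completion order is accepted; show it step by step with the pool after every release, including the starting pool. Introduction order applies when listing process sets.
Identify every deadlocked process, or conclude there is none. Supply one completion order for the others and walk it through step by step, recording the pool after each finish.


Nothing here is deadlocked.
Key observation: P4 fits the free pool immediately, and its release cascades until everyone finishes.
One completion order for the rest: P4, P8, P6, P1, P5. Check, step by step:
  pool = (2, 2)
  P4 needs (0, 1) <= (2, 2) -> finishes; pool += (3, 3) = (5, 5)
  P8 needs (5, 5) <= (5, 5) -> finishes; pool += (1, 3) = (6, 8)
  P6 needs (6, 8) <= (6, 8) -> finishes; pool += (3, 1) = (9, 9)
  P1 needs (6, 9) <= (9, 9) -> finishes; pool += (3, 0) = (12, 9)
  P5 needs (6, 7) <= (12, 9) -> finishes; pool += (1, 0) = (13, 9)


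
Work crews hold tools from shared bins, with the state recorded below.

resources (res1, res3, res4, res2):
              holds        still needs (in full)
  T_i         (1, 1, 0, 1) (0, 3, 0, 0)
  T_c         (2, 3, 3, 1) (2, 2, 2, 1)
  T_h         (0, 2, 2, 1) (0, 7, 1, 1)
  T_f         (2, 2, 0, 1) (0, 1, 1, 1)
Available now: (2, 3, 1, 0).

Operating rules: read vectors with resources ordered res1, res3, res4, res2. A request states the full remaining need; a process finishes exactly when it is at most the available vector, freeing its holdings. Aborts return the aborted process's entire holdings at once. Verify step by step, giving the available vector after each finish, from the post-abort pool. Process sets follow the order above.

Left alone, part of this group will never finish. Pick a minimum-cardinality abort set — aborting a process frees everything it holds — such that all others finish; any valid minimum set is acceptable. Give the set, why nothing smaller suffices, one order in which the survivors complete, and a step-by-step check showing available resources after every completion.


Abort T_h.
Key observation: no ordering could ever have run T_c before the abort of T_h; with (0, 2, 2, 1) back in the pool it fits at step 3.
Minimality: the empty abort set fails — the state is deadlocked as it stands.
Survivors finish in the order: T_f, T_i, T_c. Step-by-step check (pool after the aborts first):
  pool = (2, 5, 3, 1)
  run T_f (needs (0, 1, 1, 1), free (2, 5, 3, 1)); after release of (2, 2, 0, 1) the pool is (4, 7, 3, 2)
  run T_i (needs (0, 3, 0, 0), free (4, 7, 3, 2)); after release of (1, 1, 0, 1) the pool is (5, 8, 3, 3)
  run T_c (needs (2, 2, 2, 1), free (5, 8, 3, 3)); after release of (2, 3, 3, 1) the pool is (7, 11, 6, 4)


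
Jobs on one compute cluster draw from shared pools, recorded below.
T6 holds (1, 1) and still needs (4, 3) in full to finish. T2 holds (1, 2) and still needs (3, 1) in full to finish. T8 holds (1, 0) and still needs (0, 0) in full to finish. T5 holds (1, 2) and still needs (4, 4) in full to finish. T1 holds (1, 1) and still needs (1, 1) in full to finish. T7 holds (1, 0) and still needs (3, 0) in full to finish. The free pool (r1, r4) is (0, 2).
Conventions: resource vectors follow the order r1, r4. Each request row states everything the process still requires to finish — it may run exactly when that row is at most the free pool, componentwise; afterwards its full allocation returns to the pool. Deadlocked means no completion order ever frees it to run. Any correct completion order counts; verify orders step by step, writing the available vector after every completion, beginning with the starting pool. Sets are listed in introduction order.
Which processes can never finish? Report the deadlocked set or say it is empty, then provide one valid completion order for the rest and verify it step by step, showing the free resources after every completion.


The deadlocked set is T6, T2, T5 and T7.
Key observation: after T8, T1 complete, (2, 3) is the best the pool ever gets, yet each leftover process wants more r1.
The rest can finish in the order T8, T1. Check, step by step:
  pool = (0, 2)
  T8: need (0, 0) fits (0, 2); releases (1, 0), pool now (1, 2)
  T1: need (1, 1) fits (1, 2); releases (1, 1), pool now (2, 3)
The blocked processes can never fit:
  T6 still needs (4, 3) but only (2, 3) is free — short on r1
  T2 still needs (3, 1) but only (2, 3) is free — short on r1
  T5 still needs (4, 4) but only (2, 3) is free — short on r1 and r4
  T7 still needs (3, 0) but only (2, 3) is free — short on r1


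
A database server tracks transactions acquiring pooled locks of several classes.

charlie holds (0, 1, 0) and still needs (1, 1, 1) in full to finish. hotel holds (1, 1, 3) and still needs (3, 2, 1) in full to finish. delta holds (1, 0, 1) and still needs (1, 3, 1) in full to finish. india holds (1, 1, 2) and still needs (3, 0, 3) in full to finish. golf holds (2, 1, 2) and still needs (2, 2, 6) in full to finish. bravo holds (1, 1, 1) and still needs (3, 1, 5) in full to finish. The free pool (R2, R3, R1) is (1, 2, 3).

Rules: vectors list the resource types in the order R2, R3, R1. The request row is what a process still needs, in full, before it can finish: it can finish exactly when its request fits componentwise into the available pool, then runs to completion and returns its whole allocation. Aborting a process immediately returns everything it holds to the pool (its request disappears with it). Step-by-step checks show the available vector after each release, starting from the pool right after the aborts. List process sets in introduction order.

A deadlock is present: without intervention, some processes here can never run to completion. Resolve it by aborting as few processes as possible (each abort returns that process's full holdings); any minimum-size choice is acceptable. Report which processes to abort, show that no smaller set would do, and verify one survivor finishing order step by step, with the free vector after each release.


Abort bravo.
Key observation: aborting bravo returns (1, 1, 1), and india — hopeless before — runs at step 3 with the returned capacity in the pool.
Minimality: the empty abort set fails — the state is deadlocked as it stands.
Survivors finish in the order: charlie, delta, india, hotel, golf. Walking it through (pool after the aborts first):
  pool = (2, 3, 4)
  charlie needs (1, 1, 1) <= (2, 3, 4) -> finishes; pool += (0, 1, 0) = (2, 4, 4)
  delta needs (1, 3, 1) <= (2, 4, 4) -> finishes; pool += (1, 0, 1) = (3, 4, 5)
  india needs (3, 0, 3) <= (3, 4, 5) -> finishes; pool += (1, 1, 2) = (4, 5, 7)
  hotel needs (3, 2, 1) <= (4, 5, 7) -> finishes; pool += (1, 1, 3) = (5, 6, 10)
  golf needs (2, 2, 6) <= (5, 6, 10) -> finishes; pool += (2, 1, 2) = (7, 7, 12)


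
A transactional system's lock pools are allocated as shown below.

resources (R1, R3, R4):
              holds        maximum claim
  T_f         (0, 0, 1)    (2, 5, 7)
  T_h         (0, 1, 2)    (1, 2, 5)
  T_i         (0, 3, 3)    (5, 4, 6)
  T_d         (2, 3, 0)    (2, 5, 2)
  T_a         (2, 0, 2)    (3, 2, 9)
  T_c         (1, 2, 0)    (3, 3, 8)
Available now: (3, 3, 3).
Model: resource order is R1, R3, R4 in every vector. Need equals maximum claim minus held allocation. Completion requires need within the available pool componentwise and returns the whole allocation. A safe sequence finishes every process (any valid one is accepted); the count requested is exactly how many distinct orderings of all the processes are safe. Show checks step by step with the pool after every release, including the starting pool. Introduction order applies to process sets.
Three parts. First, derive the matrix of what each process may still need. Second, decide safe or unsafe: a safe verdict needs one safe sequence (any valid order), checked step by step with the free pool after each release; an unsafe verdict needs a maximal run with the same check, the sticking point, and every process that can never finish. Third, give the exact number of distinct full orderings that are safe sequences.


(1) Remaining need (order R1, R3, R4):
  T_f: (2, 5, 6)
  T_h: (1, 1, 3)
  T_i: (5, 1, 3)
  T_d: (0, 2, 2)
  T_a: (1, 2, 7)
  T_c: (2, 1, 8)
(2) SAFE. One safe sequence: T_h, T_d, T_i, T_c, T_a, T_f.
Key observation: the first exact fit in this order is T_h — it needs (1, 1, 3) with (3, 3, 3) free, meeting a requested resource to the last unit.
Step-by-step check:
  pool = (3, 3, 3)
  run T_h (needs (1, 1, 3), free (3, 3, 3)); after release of (0, 1, 2) the pool is (3, 4, 5)
  run T_d (needs (0, 2, 2), free (3, 4, 5)); after release of (2, 3, 0) the pool is (5, 7, 5)
  run T_i (needs (5, 1, 3), free (5, 7, 5)); after release of (0, 3, 3) the pool is (5, 10, 8)
  run T_c (needs (2, 1, 8), free (5, 10, 8)); after release of (1, 2, 0) the pool is (6, 12, 8)
  run T_a (needs (1, 2, 7), free (6, 12, 8)); after release of (2, 0, 2) the pool is (8, 12, 10)
  run T_f (needs (2, 5, 6), free (8, 12, 10)); after release of (0, 0, 1) the pool is (8, 12, 11)
(3) The exact count: 22 of the possible complete orderings are safe sequences.


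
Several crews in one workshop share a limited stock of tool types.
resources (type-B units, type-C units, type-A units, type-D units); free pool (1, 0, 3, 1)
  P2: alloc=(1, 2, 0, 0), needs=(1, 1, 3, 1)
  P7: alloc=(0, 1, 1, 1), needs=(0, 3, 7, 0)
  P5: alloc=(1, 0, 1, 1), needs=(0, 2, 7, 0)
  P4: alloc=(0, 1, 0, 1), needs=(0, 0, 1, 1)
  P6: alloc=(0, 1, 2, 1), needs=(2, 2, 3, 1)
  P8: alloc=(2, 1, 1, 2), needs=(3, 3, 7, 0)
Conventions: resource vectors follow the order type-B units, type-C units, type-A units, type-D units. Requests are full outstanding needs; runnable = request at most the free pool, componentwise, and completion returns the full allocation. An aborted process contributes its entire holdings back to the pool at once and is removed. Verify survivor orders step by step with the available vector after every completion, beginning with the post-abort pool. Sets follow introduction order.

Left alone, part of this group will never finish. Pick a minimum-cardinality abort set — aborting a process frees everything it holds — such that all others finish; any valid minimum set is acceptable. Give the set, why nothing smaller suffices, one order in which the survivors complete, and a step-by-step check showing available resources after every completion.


Minimum abort set: P7 and P5.
Key observation: no ordering could ever have run P8 before the abort of P7 and P5; with (1, 1, 2, 2) back in the pool it fits at step 3.
Why nothing smaller works — every single abort fails: P2 alone leaves P7 blocked (short on type-A units); P7 alone leaves P5 blocked (short on type-A units); P5 alone leaves P7 blocked (short on type-A units); P4 alone leaves P7 blocked (short on type-A units); P6 alone leaves P7 blocked (short on type-A units); P8 alone leaves P7 blocked (short on type-A units).
The survivors complete as P2, P6, P8, P4. Step-by-step check (starting from the post-abort pool):
  pool = (2, 1, 5, 3)
  run P2 (needs (1, 1, 3, 1), free (2, 1, 5, 3)); after release of (1, 2, 0, 0) the pool is (3, 3, 5, 3)
  run P6 (needs (2, 2, 3, 1), free (3, 3, 5, 3)); after release of (0, 1, 2, 1) the pool is (3, 4, 7, 4)
  run P8 (needs (3, 3, 7, 0), free (3, 4, 7, 4)); after release of (2, 1, 1, 2) the pool is (5, 5, 8, 6)
  run P4 (needs (0, 0, 1, 1), free (5, 5, 8, 6)); after release of (0, 1, 0, 1) the pool is (5, 6, 8, 7)


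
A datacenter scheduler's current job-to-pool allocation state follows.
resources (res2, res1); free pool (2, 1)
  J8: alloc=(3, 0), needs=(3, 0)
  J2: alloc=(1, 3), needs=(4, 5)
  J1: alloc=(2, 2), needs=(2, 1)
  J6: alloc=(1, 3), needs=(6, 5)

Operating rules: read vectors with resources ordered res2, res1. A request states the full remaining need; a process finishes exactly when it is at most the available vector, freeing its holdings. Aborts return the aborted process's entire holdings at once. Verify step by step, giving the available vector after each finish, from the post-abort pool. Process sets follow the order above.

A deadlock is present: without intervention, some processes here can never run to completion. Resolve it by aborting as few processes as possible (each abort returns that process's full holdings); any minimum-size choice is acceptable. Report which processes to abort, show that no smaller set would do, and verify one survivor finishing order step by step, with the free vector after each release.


Abort J2.
Key observation: J6 could never have finished before the abort; with (1, 3) returned by J2, it fits at step 3.
Minimality: the empty abort set fails — the state is deadlocked as it stands.
The survivors complete as J1, J8, J6. Walking it through (starting from the post-abort pool):
  pool = (3, 4)
  J1 needs (2, 1) <= (3, 4) -> finishes; pool += (2, 2) = (5, 6)
  J8 needs (3, 0) <= (5, 6) -> finishes; pool += (3, 0) = (8, 6)
  J6 needs (6, 5) <= (8, 6) -> finishes; pool += (1, 3) = (9, 9)


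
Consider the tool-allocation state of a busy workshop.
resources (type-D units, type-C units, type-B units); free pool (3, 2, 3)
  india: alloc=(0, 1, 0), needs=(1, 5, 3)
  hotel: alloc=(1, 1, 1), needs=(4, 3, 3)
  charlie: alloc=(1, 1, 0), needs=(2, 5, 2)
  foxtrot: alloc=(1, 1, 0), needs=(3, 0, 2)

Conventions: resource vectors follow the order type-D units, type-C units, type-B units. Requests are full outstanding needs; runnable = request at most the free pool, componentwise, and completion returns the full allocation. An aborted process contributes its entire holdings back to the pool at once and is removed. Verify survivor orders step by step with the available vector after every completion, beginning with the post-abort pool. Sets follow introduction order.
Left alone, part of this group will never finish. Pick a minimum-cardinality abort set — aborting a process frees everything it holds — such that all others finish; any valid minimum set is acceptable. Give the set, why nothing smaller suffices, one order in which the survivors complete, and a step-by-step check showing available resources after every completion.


Minimum abort set: india.
Key observation: charlie could never have finished before the abort; with (0, 1, 0) returned by india, it fits at step 3.
Why nothing smaller works: aborting no one leaves the state deadlocked as given.
Survivors finish in the order: foxtrot, hotel, charlie. Check, step by step (pool after the aborts first):
  pool = (3, 3, 3)
  foxtrot needs (3, 0, 2) <= (3, 3, 3) -> finishes; pool += (1, 1, 0) = (4, 4, 3)
  hotel needs (4, 3, 3) <= (4, 4, 3) -> finishes; pool += (1, 1, 1) = (5, 5, 4)
  charlie needs (2, 5, 2) <= (5, 5, 4) -> finishes; pool += (1, 1, 0) = (6, 6, 4)


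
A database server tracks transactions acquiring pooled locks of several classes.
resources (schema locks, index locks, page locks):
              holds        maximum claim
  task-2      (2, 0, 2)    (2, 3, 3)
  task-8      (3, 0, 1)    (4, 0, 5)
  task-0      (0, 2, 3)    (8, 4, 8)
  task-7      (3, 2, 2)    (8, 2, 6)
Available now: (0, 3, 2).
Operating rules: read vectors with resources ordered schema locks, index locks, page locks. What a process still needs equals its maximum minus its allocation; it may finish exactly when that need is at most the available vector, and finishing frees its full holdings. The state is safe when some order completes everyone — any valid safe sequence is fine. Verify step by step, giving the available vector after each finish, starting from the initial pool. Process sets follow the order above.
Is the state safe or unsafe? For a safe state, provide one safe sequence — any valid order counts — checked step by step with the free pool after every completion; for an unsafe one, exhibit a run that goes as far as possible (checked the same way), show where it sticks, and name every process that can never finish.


SAFE — a valid safe sequence is task-2, task-8, task-7, task-0.
Key observation: reading the order forward, task-2 is the first process whose need (0, 3, 1) meets the free pool (0, 3, 2) exactly on a resource it requests.
Verifying each step:
  pool = (0, 3, 2)
  run task-2 (needs (0, 3, 1), free (0, 3, 2)); after release of (2, 0, 2) the pool is (2, 3, 4)
  run task-8 (needs (1, 0, 4), free (2, 3, 4)); after release of (3, 0, 1) the pool is (5, 3, 5)
  run task-7 (needs (5, 0, 4), free (5, 3, 5)); after release of (3, 2, 2) the pool is (8, 5, 7)
  run task-0 (needs (8, 2, 5), free (8, 5, 7)); after release of (0, 2, 3) the pool is (8, 7, 10)


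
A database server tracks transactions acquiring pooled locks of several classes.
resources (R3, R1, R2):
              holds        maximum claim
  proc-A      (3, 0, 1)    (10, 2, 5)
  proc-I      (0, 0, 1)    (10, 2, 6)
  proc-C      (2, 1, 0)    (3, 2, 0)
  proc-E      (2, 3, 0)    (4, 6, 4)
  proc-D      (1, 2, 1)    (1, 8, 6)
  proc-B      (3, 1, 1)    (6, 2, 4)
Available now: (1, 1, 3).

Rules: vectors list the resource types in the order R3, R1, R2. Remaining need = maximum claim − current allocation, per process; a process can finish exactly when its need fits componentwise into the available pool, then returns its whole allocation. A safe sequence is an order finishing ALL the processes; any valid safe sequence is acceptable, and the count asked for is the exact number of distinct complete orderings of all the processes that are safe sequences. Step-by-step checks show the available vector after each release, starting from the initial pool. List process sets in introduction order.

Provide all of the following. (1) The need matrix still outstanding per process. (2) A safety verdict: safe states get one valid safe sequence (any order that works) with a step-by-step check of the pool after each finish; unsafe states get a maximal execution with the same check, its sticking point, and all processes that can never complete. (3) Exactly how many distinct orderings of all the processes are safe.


(1) Remaining need (order R3, R1, R2):
  proc-A: (7, 2, 4)
  proc-I: (10, 2, 5)
  proc-C: (1, 1, 0)
  proc-E: (2, 3, 4)
  proc-D: (0, 6, 5)
  proc-B: (3, 1, 3)
(2) SAFE, for example via the order proc-C, proc-B, proc-E, proc-A, proc-I, proc-D.
Key observation: proc-C is the earliest step where a requested resource binds exactly: need (1, 1, 0), pool (1, 1, 3) at its turn.
Walking it through:
  pool = (1, 1, 3)
  proc-C: need (1, 1, 0) fits (1, 1, 3); releases (2, 1, 0), pool now (3, 2, 3)
  proc-B: need (3, 1, 3) fits (3, 2, 3); releases (3, 1, 1), pool now (6, 3, 4)
  proc-E: need (2, 3, 4) fits (6, 3, 4); releases (2, 3, 0), pool now (8, 6, 4)
  proc-A: need (7, 2, 4) fits (8, 6, 4); releases (3, 0, 1), pool now (11, 6, 5)
  proc-I: need (10, 2, 5) fits (11, 6, 5); releases (0, 0, 1), pool now (11, 6, 6)
  proc-D: need (0, 6, 5) fits (11, 6, 6); releases (1, 2, 1), pool now (12, 8, 7)
(3) The exact count: 2 of the possible complete orderings are safe sequences.


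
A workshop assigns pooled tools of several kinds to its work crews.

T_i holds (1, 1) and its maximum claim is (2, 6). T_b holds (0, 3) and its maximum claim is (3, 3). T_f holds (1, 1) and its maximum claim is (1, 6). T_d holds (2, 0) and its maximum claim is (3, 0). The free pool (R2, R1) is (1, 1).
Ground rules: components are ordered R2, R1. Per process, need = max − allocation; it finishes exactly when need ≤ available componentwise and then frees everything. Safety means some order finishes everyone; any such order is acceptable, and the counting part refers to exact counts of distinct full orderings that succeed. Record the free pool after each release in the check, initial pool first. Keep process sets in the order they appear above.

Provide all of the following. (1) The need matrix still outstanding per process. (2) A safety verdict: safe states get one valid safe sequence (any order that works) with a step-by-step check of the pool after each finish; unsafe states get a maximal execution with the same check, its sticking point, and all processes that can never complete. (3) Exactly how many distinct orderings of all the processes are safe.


(1) Need matrix, components ordered R2, R1:
  T_i: (1, 5)
  T_b: (3, 0)
  T_f: (0, 5)
  T_d: (1, 0)
(2) UNSAFE — no complete ordering exists.
Key observation: R1 is the bottleneck — with T_d, T_b done the pool holds (3, 4), short of every remaining need.
Going as far as possible: T_d, T_b; after that, nothing fits. Verifying each step:
  pool = (1, 1)
  T_d needs (1, 0) <= (1, 1) -> finishes; pool += (2, 0) = (3, 1)
  T_b needs (3, 0) <= (3, 1) -> finishes; pool += (0, 3) = (3, 4)
  T_i cannot run: need (1, 5) vs free (3, 4) (insufficient R1)
  T_f cannot run: need (0, 5) vs free (3, 4) (insufficient R1)
Permanently blocked: T_i and T_f.
(3) The exact count: 0 of the possible complete orderings are safe sequences.


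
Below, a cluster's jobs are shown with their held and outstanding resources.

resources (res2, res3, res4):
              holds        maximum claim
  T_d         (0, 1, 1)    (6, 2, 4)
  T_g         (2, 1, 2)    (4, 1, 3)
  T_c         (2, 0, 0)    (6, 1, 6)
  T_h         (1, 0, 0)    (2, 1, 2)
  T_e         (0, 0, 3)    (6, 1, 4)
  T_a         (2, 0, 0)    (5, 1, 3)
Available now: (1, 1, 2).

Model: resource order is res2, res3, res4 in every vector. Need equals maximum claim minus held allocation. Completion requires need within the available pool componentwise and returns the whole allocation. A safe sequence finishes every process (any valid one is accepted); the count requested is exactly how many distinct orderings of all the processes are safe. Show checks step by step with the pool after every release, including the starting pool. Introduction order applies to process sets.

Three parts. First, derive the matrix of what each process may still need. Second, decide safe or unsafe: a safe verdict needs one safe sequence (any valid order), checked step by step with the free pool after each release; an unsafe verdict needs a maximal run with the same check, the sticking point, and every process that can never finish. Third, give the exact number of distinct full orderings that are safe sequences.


(1) Need matrix, components ordered res2, res3, res4:
  T_d: (6, 1, 3)
  T_g: (2, 0, 1)
  T_c: (4, 1, 6)
  T_h: (1, 1, 2)
  T_e: (6, 1, 1)
  T_a: (3, 1, 3)
(2) SAFE, for example via the order T_h, T_g, T_a, T_e, T_d, T_c.
Key observation: reading the order forward, T_h is the first process whose need (1, 1, 2) meets the free pool (1, 1, 2) exactly on a resource it requests.
Check, step by step:
  pool = (1, 1, 2)
  run T_h (needs (1, 1, 2), free (1, 1, 2)); after release of (1, 0, 0) the pool is (2, 1, 2)
  run T_g (needs (2, 0, 1), free (2, 1, 2)); after release of (2, 1, 2) the pool is (4, 2, 4)
  run T_a (needs (3, 1, 3), free (4, 2, 4)); after release of (2, 0, 0) the pool is (6, 2, 4)
  run T_e (needs (6, 1, 1), free (6, 2, 4)); after release of (0, 0, 3) the pool is (6, 2, 7)
  run T_d (needs (6, 1, 3), free (6, 2, 7)); after release of (0, 1, 1) the pool is (6, 3, 8)
  run T_c (needs (4, 1, 6), free (6, 3, 8)); after release of (2, 0, 0) the pool is (8, 3, 8)
(3) Exactly 3 of the possible complete orderings are safe sequences.


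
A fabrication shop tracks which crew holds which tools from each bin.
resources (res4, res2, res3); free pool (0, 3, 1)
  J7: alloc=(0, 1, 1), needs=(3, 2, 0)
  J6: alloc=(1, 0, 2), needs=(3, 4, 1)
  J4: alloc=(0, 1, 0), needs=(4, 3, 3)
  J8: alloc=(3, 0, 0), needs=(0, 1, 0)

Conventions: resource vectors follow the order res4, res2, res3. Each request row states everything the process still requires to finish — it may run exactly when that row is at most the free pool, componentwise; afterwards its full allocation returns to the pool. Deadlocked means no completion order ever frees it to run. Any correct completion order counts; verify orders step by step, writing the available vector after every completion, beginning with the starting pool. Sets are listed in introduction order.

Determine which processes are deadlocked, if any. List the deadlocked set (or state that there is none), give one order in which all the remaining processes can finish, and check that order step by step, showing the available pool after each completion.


Nothing here is deadlocked.
Key observation: beginning at J8, releases accumulate fast enough that every process eventually fits.
A valid finishing order for the others: J8, J7, J6, J4. Check, step by step:
  pool = (0, 3, 1)
  J8: need (0, 1, 0) fits (0, 3, 1); releases (3, 0, 0), pool now (3, 3, 1)
  J7: need (3, 2, 0) fits (3, 3, 1); releases (0, 1, 1), pool now (3, 4, 2)
  J6: need (3, 4, 1) fits (3, 4, 2); releases (1, 0, 2), pool now (4, 4, 4)
  J4: need (4, 3, 3) fits (4, 4, 4); releases (0, 1, 0), pool now (4, 5, 4)


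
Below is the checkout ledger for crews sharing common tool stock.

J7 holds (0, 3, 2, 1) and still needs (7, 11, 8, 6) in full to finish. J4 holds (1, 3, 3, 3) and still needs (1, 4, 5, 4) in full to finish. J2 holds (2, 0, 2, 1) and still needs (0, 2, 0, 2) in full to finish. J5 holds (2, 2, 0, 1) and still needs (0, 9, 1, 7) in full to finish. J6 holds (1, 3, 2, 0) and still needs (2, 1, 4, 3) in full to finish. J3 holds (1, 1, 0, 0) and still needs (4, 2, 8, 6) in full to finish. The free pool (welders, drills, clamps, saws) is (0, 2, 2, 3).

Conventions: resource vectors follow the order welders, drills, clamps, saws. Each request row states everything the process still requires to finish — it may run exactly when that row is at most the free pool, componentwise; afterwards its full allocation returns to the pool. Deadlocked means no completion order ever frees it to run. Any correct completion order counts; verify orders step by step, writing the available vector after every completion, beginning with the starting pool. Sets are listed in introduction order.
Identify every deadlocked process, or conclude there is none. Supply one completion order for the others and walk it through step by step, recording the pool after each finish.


The deadlocked set is empty.
Key observation: there is always a runnable process — J2 first — so the state unwinds completely.
The rest can finish in the order J2, J6, J4, J3, J5, J7. Verifying each step:
  pool = (0, 2, 2, 3)
  run J2 (needs (0, 2, 0, 2), free (0, 2, 2, 3)); after release of (2, 0, 2, 1) the pool is (2, 2, 4, 4)
  run J6 (needs (2, 1, 4, 3), free (2, 2, 4, 4)); after release of (1, 3, 2, 0) the pool is (3, 5, 6, 4)
  run J4 (needs (1, 4, 5, 4), free (3, 5, 6, 4)); after release of (1, 3, 3, 3) the pool is (4, 8, 9, 7)
  run J3 (needs (4, 2, 8, 6), free (4, 8, 9, 7)); after release of (1, 1, 0, 0) the pool is (5, 9, 9, 7)
  run J5 (needs (0, 9, 1, 7), free (5, 9, 9, 7)); after release of (2, 2, 0, 1) the pool is (7, 11, 9, 8)
  run J7 (needs (7, 11, 8, 6), free (7, 11, 9, 8)); after release of (0, 3, 2, 1) the pool is (7, 14, 11, 9)


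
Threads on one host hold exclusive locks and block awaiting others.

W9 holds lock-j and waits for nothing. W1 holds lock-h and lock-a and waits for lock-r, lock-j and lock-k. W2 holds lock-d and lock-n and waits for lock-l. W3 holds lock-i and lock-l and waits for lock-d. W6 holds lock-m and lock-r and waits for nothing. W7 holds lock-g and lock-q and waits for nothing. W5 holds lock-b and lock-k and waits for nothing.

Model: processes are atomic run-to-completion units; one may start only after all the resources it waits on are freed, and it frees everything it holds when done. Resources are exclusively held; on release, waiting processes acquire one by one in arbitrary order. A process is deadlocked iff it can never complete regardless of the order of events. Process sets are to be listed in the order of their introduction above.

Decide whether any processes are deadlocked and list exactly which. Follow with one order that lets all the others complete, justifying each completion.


Deadlocked set: W2 and W3.
Key observation: along W2 -> W3 -> W2, each member waits on what the next one holds — a deadlock; no other process is dragged down with it.
One completion order for the rest: W5, W7, W9, W6, W1.
Check, step by step:
  W5: no waits; runs immediately, freeing lock-b and lock-k
  W7: no waits; runs immediately, freeing lock-g and lock-q
  W9: no waits; runs immediately, freeing lock-j
  W6: no waits; runs immediately, freeing lock-m and lock-r
  W1 waits on lock-r, lock-j and lock-k — all released -> runs and releases lock-h and lock-a


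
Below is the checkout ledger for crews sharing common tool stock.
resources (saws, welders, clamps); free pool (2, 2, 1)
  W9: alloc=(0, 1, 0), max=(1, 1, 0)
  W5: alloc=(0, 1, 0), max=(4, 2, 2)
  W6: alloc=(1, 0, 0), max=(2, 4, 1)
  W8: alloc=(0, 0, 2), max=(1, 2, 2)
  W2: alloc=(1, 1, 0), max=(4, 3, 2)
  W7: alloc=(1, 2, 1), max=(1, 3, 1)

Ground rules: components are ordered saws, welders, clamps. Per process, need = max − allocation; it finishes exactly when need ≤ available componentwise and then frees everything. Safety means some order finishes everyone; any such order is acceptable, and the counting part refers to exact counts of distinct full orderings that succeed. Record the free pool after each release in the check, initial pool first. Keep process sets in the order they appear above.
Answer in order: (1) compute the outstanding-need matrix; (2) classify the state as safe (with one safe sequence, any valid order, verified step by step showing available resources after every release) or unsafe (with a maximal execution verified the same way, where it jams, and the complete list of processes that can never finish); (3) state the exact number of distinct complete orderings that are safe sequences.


(1) Remaining need (order saws, welders, clamps):
  W9: (1, 0, 0)
  W5: (4, 1, 2)
  W6: (1, 4, 1)
  W8: (1, 2, 0)
  W2: (3, 2, 2)
  W7: (0, 1, 0)
(2) SAFE — a valid safe sequence is W7, W6, W8, W5, W9, W2.
Key observation: the order's first zero-slack moment is W6 ((1, 4, 1) needed, (3, 4, 2) free — a requested resource with nothing to spare).
Walking it through:
  pool = (2, 2, 1)
  run W7 (needs (0, 1, 0), free (2, 2, 1)); after release of (1, 2, 1) the pool is (3, 4, 2)
  run W6 (needs (1, 4, 1), free (3, 4, 2)); after release of (1, 0, 0) the pool is (4, 4, 2)
  run W8 (needs (1, 2, 0), free (4, 4, 2)); after release of (0, 0, 2) the pool is (4, 4, 4)
  run W5 (needs (4, 1, 2), free (4, 4, 4)); after release of (0, 1, 0) the pool is (4, 5, 4)
  run W9 (needs (1, 0, 0), free (4, 5, 4)); after release of (0, 1, 0) the pool is (4, 6, 4)
  run W2 (needs (3, 2, 2), free (4, 6, 4)); after release of (1, 1, 0) the pool is (5, 7, 4)
(3) Exactly 120 of the possible complete orderings are safe sequences.
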